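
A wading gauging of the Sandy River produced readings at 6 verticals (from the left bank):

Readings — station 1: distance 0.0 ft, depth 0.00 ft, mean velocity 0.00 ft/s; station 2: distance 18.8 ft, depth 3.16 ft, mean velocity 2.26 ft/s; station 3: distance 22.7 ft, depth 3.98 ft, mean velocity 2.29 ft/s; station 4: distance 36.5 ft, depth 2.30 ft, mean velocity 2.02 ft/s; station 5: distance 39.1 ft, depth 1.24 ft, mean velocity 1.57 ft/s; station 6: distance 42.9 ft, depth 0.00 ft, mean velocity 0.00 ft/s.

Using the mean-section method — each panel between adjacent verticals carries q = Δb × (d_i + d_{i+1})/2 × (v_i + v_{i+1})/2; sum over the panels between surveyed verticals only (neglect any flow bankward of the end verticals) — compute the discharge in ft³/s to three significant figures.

Panel 1-2: Δb = 18.8 ft, d̄ = (0.00+3.16)/2 = 1.58, v̄ = (0.00+2.26)/2 = 1.13 → q = 18.8×1.58×1.13 = 33.57 ft³/s
Panel 2-3: Δb = 3.9 ft, d̄ = (3.16+3.98)/2 = 3.57, v̄ = (2.26+2.29)/2 = 2.275 → q = 3.9×3.57×2.275 = 31.67 ft³/s
Panel 3-4: Δb = 13.8 ft, d̄ = (3.98+2.30)/2 = 3.14, v̄ = (2.29+2.02)/2 = 2.155 → q = 13.8×3.14×2.155 = 93.38 ft³/s
Panel 4-5: Δb = 2.6 ft, d̄ = (2.30+1.24)/2 = 1.77, v̄ = (2.02+1.57)/2 = 1.795 → q = 2.6×1.77×1.795 = 8.261 ft³/s
Panel 5-6: Δb = 3.8 ft, d̄ = (1.24+0.00)/2 = 0.62, v̄ = (1.57+0.00)/2 = 0.785 → q = 3.8×0.62×0.785 = 1.849 ft³/s
Q = Σ q = 168.7 ft³/s

169 ft³/s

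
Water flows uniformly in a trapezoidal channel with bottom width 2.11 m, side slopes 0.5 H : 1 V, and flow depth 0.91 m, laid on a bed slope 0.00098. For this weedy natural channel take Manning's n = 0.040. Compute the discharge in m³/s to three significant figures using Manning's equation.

A = (b + z·y)·y = (2.11 + 0.5×0.91)×0.91 = 2.334 m²
P = b + 2y√(1+z²) = 2.11 + 2×0.91×√(1+0.5²) = 4.145 m
R = A/P = 2.334/4.145 = 0.5631 m
Q = (1/n)·A·R^(2/3)·S^(1/2) = (1/0.040) × 2.334 × 0.5631^(2/3) × 0.00098^(1/2) = 1.246 m³/s

1.25 m³/s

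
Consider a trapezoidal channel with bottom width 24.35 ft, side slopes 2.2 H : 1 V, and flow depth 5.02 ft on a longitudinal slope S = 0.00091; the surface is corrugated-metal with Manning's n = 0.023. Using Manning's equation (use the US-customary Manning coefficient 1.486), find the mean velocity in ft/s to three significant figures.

4.62 ft/s

A = (b + z·y)·y = (24.35 + 2.2×5.02)×5.02 = 177.7 ft²
P = b + 2y√(1+z²) = 24.35 + 2×5.02×√(1+2.2²) = 48.61 ft
R = A/P = 177.7/48.61 = 3.655 ft
Q = (1.486/n)·A·R^(2/3)·S^(1/2) = (1.486/0.023) × 177.7 × 3.655^(2/3) × 0.00091^(1/2) = 821.7 ft³/s
V = Q/A = 821.7/177.7 = 4.625 ft/s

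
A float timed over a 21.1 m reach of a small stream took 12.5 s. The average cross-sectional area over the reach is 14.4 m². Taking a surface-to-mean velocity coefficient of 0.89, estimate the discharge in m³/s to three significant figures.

21.6 m³/s

v_surface = L / t̄ = 21.1 / 12.5 = 1.688 m/s
v_mean = 0.89 × 1.688 = 1.502 m/s
Q = A × v_mean = 14.4 × 1.502 = 21.63 m³/s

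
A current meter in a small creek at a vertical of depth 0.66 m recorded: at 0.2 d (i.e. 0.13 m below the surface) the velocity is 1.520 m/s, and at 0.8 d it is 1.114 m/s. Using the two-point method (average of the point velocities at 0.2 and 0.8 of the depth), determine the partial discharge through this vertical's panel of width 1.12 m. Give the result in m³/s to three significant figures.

v̄ = (1.520 + 1.114) / 2 = 1.317 m/s
q = v̄ × d × w = 1.317 × 0.66 × 1.12 = 0.9735 m³/s

0.974 m³/s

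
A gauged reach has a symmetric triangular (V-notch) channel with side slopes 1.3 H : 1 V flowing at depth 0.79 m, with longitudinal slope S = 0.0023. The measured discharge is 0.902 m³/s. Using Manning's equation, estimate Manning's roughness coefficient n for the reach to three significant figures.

A = z·y² = 1.3×0.79² = 0.8113 m²
P = 2y√(1+z²) = 2×0.79×√(1+1.3²) = 2.591 m
R = A/P = 0.8113/2.591 = 0.3131 m
n = (1/Q)·A·R^(2/3)·S^(1/2) = (1/0.902) × 0.8113 × 0.4611 × 0.04796 = 0.01989

0.0199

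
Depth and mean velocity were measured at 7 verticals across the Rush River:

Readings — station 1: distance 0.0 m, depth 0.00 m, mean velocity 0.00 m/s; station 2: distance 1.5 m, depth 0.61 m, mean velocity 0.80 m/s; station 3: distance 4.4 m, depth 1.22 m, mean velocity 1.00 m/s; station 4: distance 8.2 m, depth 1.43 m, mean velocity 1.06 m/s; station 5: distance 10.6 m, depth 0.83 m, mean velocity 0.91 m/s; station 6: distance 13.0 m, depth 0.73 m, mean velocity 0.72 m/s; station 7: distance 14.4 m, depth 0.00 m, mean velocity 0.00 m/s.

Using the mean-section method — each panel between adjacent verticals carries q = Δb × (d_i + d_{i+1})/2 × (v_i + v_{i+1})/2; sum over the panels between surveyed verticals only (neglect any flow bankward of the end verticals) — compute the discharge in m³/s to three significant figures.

12.1 m³/s

Panel 1-2: Δb = 1.5 m, d̄ = (0.00+0.61)/2 = 0.305, v̄ = (0.00+0.80)/2 = 0.4 → q = 1.5×0.305×0.4 = 0.1830 m³/s
Panel 2-3: Δb = 2.9 m, d̄ = (0.61+1.22)/2 = 0.915, v̄ = (0.80+1.00)/2 = 0.9 → q = 2.9×0.915×0.9 = 2.388 m³/s
Panel 3-4: Δb = 3.8 m, d̄ = (1.22+1.43)/2 = 1.325, v̄ = (1.00+1.06)/2 = 1.03 → q = 3.8×1.325×1.03 = 5.186 m³/s
Panel 4-5: Δb = 2.4 m, d̄ = (1.43+0.83)/2 = 1.13, v̄ = (1.06+0.91)/2 = 0.985 → q = 2.4×1.13×0.985 = 2.671 m³/s
Panel 5-6: Δb = 2.4 m, d̄ = (0.83+0.73)/2 = 0.78, v̄ = (0.91+0.72)/2 = 0.815 → q = 2.4×0.78×0.815 = 1.526 m³/s
Panel 6-7: Δb = 1.4 m, d̄ = (0.73+0.00)/2 = 0.365, v̄ = (0.72+0.00)/2 = 0.36 → q = 1.4×0.365×0.36 = 0.1840 m³/s
Q = Σ q = 12.14 m³/s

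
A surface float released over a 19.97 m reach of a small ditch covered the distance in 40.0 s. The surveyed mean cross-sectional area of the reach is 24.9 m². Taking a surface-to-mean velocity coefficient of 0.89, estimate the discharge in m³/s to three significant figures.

11.1 m³/s

v_surface = L / t̄ = 19.97 / 40 = 0.4993 m/s
v_mean = 0.89 × 0.4993 = 0.4443 m/s
Q = A × v_mean = 24.9 × 0.4443 = 11.06 m³/s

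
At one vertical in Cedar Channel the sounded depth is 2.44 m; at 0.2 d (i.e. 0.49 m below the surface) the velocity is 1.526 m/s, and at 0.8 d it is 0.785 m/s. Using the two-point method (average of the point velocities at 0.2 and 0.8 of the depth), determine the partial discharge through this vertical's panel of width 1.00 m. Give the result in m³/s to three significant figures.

2.82 m³/s

v̄ = (1.526 + 0.785) / 2 = 1.156 m/s
q = v̄ × d × w = 1.156 × 2.44 × 1.00 = 2.819 m³/s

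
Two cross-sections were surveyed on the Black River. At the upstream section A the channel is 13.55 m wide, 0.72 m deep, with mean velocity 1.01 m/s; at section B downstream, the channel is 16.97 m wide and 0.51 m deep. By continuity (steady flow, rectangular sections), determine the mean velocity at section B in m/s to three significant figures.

Q = A₁V₁ = (13.55×0.72) × 1.01 = 9.854 m³/s
A₂ = 16.97 × 0.51 = 8.655 m²
V₂ = Q/A₂ = 9.854/8.655 = 1.139 m/s

1.14 m/s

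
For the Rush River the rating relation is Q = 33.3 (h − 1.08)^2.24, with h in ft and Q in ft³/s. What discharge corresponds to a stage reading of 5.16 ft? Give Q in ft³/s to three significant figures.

777 ft³/s

Q = 33.3 × (5.16 − 1.08)^2.24 = 33.3 × 4.08^2.24 = 776.8 ft³/s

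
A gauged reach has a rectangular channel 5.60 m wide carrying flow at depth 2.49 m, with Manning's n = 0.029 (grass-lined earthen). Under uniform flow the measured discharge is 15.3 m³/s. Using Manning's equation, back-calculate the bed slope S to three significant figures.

A = b·y = 5.60 × 2.49 = 13.94 m²
P = b + 2y = 5.60 + 2×2.49 = 10.58 m
R = A/P = 13.94/10.58 = 1.318 m
S = (Q·n / (1·A·R^(2/3)))² = (15.3×0.029 / (1×13.94×1.202))² = 0.0007007

0.000701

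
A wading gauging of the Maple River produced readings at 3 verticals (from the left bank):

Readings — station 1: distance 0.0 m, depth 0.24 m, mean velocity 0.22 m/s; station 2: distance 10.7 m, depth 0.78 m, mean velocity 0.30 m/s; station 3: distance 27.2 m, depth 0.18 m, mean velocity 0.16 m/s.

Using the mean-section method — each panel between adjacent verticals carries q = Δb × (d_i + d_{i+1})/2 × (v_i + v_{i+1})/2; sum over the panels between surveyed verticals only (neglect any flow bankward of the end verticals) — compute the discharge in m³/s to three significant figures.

Panel 1-2: Δb = 10.7 m, d̄ = (0.24+0.78)/2 = 0.51, v̄ = (0.22+0.30)/2 = 0.26 → q = 10.7×0.51×0.26 = 1.419 m³/s
Panel 2-3: Δb = 16.5 m, d̄ = (0.78+0.18)/2 = 0.48, v̄ = (0.30+0.16)/2 = 0.23 → q = 16.5×0.48×0.23 = 1.822 m³/s
Q = Σ q = 3.240 m³/s

3.24 m³/s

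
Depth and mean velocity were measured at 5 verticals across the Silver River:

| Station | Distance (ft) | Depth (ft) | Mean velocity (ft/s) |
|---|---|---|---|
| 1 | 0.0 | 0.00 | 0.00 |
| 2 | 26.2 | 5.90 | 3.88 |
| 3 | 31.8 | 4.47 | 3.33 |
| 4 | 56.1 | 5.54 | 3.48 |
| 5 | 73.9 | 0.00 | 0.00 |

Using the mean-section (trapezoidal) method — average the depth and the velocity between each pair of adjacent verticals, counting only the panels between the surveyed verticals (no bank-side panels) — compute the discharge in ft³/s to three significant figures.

Panel 1-2: Δb = 26.2 ft, d̄ = (0.00+5.90)/2 = 2.95, v̄ = (0.00+3.88)/2 = 1.94 → q = 26.2×2.95×1.94 = 149.9 ft³/s
Panel 2-3: Δb = 5.6 ft, d̄ = (5.90+4.47)/2 = 5.185, v̄ = (3.88+3.33)/2 = 3.605 → q = 5.6×5.185×3.605 = 104.7 ft³/s
Panel 3-4: Δb = 24.3 ft, d̄ = (4.47+5.54)/2 = 5.005, v̄ = (3.33+3.48)/2 = 3.405 → q = 24.3×5.005×3.405 = 414.1 ft³/s
Panel 4-5: Δb = 17.8 ft, d̄ = (5.54+0.00)/2 = 2.77, v̄ = (3.48+0.00)/2 = 1.74 → q = 17.8×2.77×1.74 = 85.79 ft³/s
Q = Σ q = 754.5 ft³/s

755 ft³/s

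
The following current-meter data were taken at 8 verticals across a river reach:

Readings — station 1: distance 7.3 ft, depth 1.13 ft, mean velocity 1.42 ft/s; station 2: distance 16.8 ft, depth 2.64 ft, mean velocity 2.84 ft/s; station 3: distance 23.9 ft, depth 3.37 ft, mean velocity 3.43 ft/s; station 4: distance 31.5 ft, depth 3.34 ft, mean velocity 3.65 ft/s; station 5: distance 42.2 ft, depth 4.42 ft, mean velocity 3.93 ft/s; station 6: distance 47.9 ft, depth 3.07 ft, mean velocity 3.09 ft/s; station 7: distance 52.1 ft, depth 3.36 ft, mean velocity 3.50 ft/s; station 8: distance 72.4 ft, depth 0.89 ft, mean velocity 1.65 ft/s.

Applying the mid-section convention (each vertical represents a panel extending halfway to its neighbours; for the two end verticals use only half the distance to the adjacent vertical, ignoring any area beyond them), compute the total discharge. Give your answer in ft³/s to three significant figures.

615 ft³/s

w_1 = (16.8 − 7.3)/2 = 4.75 ft; q_1 = 1.42 × 1.13 × 4.75 = 7.622 ft³/s
w_2 = (23.9 − 7.3)/2 = 8.3 ft; q_2 = 2.84 × 2.64 × 8.3 = 62.23 ft³/s
w_3 = (31.5 − 16.8)/2 = 7.35 ft; q_3 = 3.43 × 3.37 × 7.35 = 84.96 ft³/s
w_4 = (42.2 − 23.9)/2 = 9.15 ft; q_4 = 3.65 × 3.34 × 9.15 = 111.5 ft³/s
w_5 = (47.9 − 31.5)/2 = 8.2 ft; q_5 = 3.93 × 4.42 × 8.2 = 142.4 ft³/s
w_6 = (52.1 − 42.2)/2 = 4.95 ft; q_6 = 3.09 × 3.07 × 4.95 = 46.96 ft³/s
w_7 = (72.4 − 47.9)/2 = 12.25 ft; q_7 = 3.50 × 3.36 × 12.25 = 144.1 ft³/s
w_8 = (72.4 − 52.1)/2 = 10.15 ft; q_8 = 1.65 × 0.89 × 10.15 = 14.91 ft³/s
Q = Σ qᵢ = 614.7 ft³/s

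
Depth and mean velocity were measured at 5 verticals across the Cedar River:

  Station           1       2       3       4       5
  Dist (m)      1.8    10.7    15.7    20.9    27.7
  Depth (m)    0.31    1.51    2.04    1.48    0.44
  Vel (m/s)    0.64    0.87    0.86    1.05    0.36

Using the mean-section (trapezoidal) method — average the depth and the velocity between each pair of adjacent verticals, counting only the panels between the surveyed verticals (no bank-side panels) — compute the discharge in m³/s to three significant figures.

27.1 m³/s

Panel 1-2: Δb = 8.9 m, d̄ = (0.31+1.51)/2 = 0.91, v̄ = (0.64+0.87)/2 = 0.755 → q = 8.9×0.91×0.755 = 6.115 m³/s
Panel 2-3: Δb = 5 m, d̄ = (1.51+2.04)/2 = 1.775, v̄ = (0.87+0.86)/2 = 0.865 → q = 5×1.775×0.865 = 7.677 m³/s
Panel 3-4: Δb = 5.2 m, d̄ = (2.04+1.48)/2 = 1.76, v̄ = (0.86+1.05)/2 = 0.955 → q = 5.2×1.76×0.955 = 8.740 m³/s
Panel 4-5: Δb = 6.8 m, d̄ = (1.48+0.44)/2 = 0.96, v̄ = (1.05+0.36)/2 = 0.705 → q = 6.8×0.96×0.705 = 4.602 m³/s
Q = Σ q = 27.13 m³/s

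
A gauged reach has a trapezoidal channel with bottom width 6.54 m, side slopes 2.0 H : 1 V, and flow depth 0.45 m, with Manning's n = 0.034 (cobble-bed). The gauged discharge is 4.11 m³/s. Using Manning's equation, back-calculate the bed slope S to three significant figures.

A = (b + z·y)·y = (6.54 + 2.0×0.45)×0.45 = 3.348 m²
P = b + 2y√(1+z²) = 6.54 + 2×0.45×√(1+2.0²) = 8.552 m
R = A/P = 3.348/8.552 = 0.3915 m
S = (Q·n / (1·A·R^(2/3)))² = (4.11×0.034 / (1×3.348×0.5351))² = 0.006083

0.00608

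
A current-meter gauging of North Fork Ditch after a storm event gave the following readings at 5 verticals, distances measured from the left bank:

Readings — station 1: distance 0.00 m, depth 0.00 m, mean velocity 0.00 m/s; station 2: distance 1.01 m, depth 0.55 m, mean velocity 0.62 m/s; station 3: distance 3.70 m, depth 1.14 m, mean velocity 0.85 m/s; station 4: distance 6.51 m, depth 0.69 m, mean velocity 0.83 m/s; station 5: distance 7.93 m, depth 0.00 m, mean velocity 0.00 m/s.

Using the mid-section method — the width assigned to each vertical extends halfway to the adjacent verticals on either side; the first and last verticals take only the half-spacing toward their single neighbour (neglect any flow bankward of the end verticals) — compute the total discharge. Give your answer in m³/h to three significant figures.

16200 m³/h

w_2 = (3.70 − 0.00)/2 = 1.85 m; q_2 = 0.62 × 0.55 × 1.85 = 0.6309 m³/s
w_3 = (6.51 − 1.01)/2 = 2.75 m; q_3 = 0.85 × 1.14 × 2.75 = 2.665 m³/s
w_4 = (7.93 − 3.70)/2 = 2.115 m; q_4 = 0.83 × 0.69 × 2.115 = 1.211 m³/s
Stations 1, 5 contribute zero (depth or velocity is 0).
Q = Σ qᵢ = 4.507 m³/s
= 4.507 × 3600 = 16220 m³/h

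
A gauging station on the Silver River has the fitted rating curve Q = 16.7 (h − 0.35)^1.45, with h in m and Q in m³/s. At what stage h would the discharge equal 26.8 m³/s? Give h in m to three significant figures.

1.74 m

h − h₀ = (Q/C)^(1/b) = (26.8/16.7)^(1/1.45) = 1.386 m
h = 0.35 + 1.386 = 1.736 m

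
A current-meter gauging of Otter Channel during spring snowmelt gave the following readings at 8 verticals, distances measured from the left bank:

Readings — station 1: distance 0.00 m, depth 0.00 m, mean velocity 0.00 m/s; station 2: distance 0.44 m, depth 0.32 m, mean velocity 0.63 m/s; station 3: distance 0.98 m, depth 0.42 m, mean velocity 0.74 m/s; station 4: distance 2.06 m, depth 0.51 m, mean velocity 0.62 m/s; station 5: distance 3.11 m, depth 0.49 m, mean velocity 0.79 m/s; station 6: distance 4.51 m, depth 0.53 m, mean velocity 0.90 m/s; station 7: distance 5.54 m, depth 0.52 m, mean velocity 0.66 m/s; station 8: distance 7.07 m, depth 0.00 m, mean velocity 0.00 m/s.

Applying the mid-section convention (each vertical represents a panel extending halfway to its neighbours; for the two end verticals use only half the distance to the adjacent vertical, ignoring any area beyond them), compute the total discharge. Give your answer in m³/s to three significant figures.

2.18 m³/s

w_2 = (0.98 − 0.00)/2 = 0.49 m; q_2 = 0.63 × 0.32 × 0.49 = 0.09878 m³/s
w_3 = (2.06 − 0.44)/2 = 0.81 m; q_3 = 0.74 × 0.42 × 0.81 = 0.2517 m³/s
w_4 = (3.11 − 0.98)/2 = 1.065 m; q_4 = 0.62 × 0.51 × 1.065 = 0.3368 m³/s
w_5 = (4.51 − 2.06)/2 = 1.225 m; q_5 = 0.79 × 0.49 × 1.225 = 0.4742 m³/s
w_6 = (5.54 − 3.11)/2 = 1.215 m; q_6 = 0.90 × 0.53 × 1.215 = 0.5796 m³/s
w_7 = (7.07 − 4.51)/2 = 1.28 m; q_7 = 0.66 × 0.52 × 1.28 = 0.4393 m³/s
Stations 1, 8 contribute zero (depth or velocity is 0).
Q = Σ qᵢ = 2.180 m³/s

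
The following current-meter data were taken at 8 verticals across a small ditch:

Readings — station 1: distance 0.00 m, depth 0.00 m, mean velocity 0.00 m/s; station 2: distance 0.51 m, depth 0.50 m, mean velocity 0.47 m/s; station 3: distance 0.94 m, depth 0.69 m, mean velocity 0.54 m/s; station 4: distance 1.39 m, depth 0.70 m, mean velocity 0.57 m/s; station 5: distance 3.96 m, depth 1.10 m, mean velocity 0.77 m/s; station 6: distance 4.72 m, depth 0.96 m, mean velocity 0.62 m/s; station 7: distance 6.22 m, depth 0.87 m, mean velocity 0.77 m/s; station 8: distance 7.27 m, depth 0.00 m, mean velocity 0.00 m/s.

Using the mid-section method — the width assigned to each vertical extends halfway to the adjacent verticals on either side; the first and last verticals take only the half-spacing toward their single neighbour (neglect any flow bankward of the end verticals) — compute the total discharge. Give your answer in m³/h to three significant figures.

13700 m³/h

w_2 = (0.94 − 0.00)/2 = 0.47 m; q_2 = 0.47 × 0.50 × 0.47 = 0.1105 m³/s
w_3 = (1.39 − 0.51)/2 = 0.44 m; q_3 = 0.54 × 0.69 × 0.44 = 0.1639 m³/s
w_4 = (3.96 − 0.94)/2 = 1.51 m; q_4 = 0.57 × 0.70 × 1.51 = 0.6025 m³/s
w_5 = (4.72 − 1.39)/2 = 1.665 m; q_5 = 0.77 × 1.10 × 1.665 = 1.410 m³/s
w_6 = (6.22 − 3.96)/2 = 1.13 m; q_6 = 0.62 × 0.96 × 1.13 = 0.6726 m³/s
w_7 = (7.27 − 4.72)/2 = 1.275 m; q_7 = 0.77 × 0.87 × 1.275 = 0.8541 m³/s
Stations 1, 8 contribute zero (depth or velocity is 0).
Q = Σ qᵢ = 3.814 m³/s
= 3.814 × 3600 = 13730 m³/h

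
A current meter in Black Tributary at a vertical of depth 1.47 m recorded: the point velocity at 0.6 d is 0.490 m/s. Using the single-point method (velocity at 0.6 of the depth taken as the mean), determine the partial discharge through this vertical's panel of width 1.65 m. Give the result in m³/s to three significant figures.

1.19 m³/s

v̄ = v₀.₆ = 0.490 m/s
q = v̄ × d × w = 0.4900 × 1.47 × 1.65 = 1.188 m³/s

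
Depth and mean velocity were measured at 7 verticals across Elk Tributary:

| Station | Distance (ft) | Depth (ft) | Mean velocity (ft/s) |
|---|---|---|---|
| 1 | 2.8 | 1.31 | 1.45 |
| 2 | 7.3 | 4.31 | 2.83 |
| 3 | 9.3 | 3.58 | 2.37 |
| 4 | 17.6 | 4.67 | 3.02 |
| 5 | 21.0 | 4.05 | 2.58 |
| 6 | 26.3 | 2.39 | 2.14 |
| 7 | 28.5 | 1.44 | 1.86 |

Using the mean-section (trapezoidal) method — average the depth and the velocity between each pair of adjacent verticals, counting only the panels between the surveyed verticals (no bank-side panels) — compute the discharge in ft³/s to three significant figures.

Panel 1-2: Δb = 4.5 ft, d̄ = (1.31+4.31)/2 = 2.81, v̄ = (1.45+2.83)/2 = 2.14 → q = 4.5×2.81×2.14 = 27.06 ft³/s
Panel 2-3: Δb = 2 ft, d̄ = (4.31+3.58)/2 = 3.945, v̄ = (2.83+2.37)/2 = 2.6 → q = 2×3.945×2.6 = 20.51 ft³/s
Panel 3-4: Δb = 8.3 ft, d̄ = (3.58+4.67)/2 = 4.125, v̄ = (2.37+3.02)/2 = 2.695 → q = 8.3×4.125×2.695 = 92.27 ft³/s
Panel 4-5: Δb = 3.4 ft, d̄ = (4.67+4.05)/2 = 4.36, v̄ = (3.02+2.58)/2 = 2.8 → q = 3.4×4.36×2.8 = 41.51 ft³/s
Panel 5-6: Δb = 5.3 ft, d̄ = (4.05+2.39)/2 = 3.22, v̄ = (2.58+2.14)/2 = 2.36 → q = 5.3×3.22×2.36 = 40.28 ft³/s
Panel 6-7: Δb = 2.2 ft, d̄ = (2.39+1.44)/2 = 1.915, v̄ = (2.14+1.86)/2 = 2 → q = 2.2×1.915×2 = 8.426 ft³/s
Q = Σ q = 230.1 ft³/s

230 ft³/s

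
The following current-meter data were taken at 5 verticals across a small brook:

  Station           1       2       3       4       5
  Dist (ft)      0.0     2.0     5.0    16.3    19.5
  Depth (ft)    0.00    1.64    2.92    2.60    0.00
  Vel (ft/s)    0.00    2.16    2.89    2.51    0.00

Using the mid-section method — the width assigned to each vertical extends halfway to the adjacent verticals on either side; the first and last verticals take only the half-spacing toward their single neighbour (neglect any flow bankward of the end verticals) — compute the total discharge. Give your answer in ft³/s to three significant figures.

117 ft³/s

w_2 = (5.0 − 0.0)/2 = 2.5 ft; q_2 = 2.16 × 1.64 × 2.5 = 8.856 ft³/s
w_3 = (16.3 − 2.0)/2 = 7.15 ft; q_3 = 2.89 × 2.92 × 7.15 = 60.34 ft³/s
w_4 = (19.5 − 5.0)/2 = 7.25 ft; q_4 = 2.51 × 2.60 × 7.25 = 47.31 ft³/s
Stations 1, 5 contribute zero (depth or velocity is 0).
Q = Σ qᵢ = 116.5 ft³/s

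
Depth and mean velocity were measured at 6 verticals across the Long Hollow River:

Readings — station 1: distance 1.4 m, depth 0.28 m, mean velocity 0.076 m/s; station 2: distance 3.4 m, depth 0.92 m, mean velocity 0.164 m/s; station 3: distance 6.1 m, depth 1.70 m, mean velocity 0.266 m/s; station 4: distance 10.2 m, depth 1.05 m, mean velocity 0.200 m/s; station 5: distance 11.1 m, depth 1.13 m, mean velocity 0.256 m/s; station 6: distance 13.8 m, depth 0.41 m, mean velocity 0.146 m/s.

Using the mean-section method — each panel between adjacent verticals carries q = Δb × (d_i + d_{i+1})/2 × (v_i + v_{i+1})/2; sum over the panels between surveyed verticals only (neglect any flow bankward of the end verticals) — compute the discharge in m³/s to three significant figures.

2.86 m³/s

Panel 1-2: Δb = 2 m, d̄ = (0.28+0.92)/2 = 0.6, v̄ = (0.076+0.164)/2 = 0.12 → q = 2×0.6×0.12 = 0.1440 m³/s
Panel 2-3: Δb = 2.7 m, d̄ = (0.92+1.70)/2 = 1.31, v̄ = (0.164+0.266)/2 = 0.215 → q = 2.7×1.31×0.215 = 0.7605 m³/s
Panel 3-4: Δb = 4.1 m, d̄ = (1.70+1.05)/2 = 1.375, v̄ = (0.266+0.200)/2 = 0.233 → q = 4.1×1.375×0.233 = 1.314 m³/s
Panel 4-5: Δb = 0.9 m, d̄ = (1.05+1.13)/2 = 1.09, v̄ = (0.200+0.256)/2 = 0.228 → q = 0.9×1.09×0.228 = 0.2237 m³/s
Panel 5-6: Δb = 2.7 m, d̄ = (1.13+0.41)/2 = 0.77, v̄ = (0.256+0.146)/2 = 0.201 → q = 2.7×0.77×0.201 = 0.4179 m³/s
Q = Σ q = 2.860 m³/s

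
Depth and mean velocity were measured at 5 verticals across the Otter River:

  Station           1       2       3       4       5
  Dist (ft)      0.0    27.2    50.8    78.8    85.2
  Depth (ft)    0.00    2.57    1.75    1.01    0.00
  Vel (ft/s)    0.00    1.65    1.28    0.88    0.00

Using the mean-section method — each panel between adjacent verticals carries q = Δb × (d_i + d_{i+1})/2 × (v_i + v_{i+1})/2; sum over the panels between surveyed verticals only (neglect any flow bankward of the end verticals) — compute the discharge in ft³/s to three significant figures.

147 ft³/s

Panel 1-2: Δb = 27.2 ft, d̄ = (0.00+2.57)/2 = 1.285, v̄ = (0.00+1.65)/2 = 0.825 → q = 27.2×1.285×0.825 = 28.84 ft³/s
Panel 2-3: Δb = 23.6 ft, d̄ = (2.57+1.75)/2 = 2.16, v̄ = (1.65+1.28)/2 = 1.465 → q = 23.6×2.16×1.465 = 74.68 ft³/s
Panel 3-4: Δb = 28 ft, d̄ = (1.75+1.01)/2 = 1.38, v̄ = (1.28+0.88)/2 = 1.08 → q = 28×1.38×1.08 = 41.73 ft³/s
Panel 4-5: Δb = 6.4 ft, d̄ = (1.01+0.00)/2 = 0.505, v̄ = (0.88+0.00)/2 = 0.44 → q = 6.4×0.505×0.44 = 1.422 ft³/s
Q = Σ q = 146.7 ft³/s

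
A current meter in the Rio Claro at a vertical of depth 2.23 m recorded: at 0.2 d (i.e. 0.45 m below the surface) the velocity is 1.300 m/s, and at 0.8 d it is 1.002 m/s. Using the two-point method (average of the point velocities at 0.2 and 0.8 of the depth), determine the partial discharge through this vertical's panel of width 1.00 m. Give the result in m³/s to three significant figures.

2.57 m³/s

v̄ = (1.300 + 1.002) / 2 = 1.151 m/s
q = v̄ × d × w = 1.151 × 2.23 × 1.00 = 2.567 m³/s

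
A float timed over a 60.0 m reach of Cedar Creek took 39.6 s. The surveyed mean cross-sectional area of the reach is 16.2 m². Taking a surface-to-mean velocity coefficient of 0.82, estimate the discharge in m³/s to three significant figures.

v_surface = L / t̄ = 60.0 / 39.6 = 1.515 m/s
v_mean = 0.82 × 1.515 = 1.242 m/s
Q = A × v_mean = 16.2 × 1.242 = 20.13 m³/s

20.1 m³/s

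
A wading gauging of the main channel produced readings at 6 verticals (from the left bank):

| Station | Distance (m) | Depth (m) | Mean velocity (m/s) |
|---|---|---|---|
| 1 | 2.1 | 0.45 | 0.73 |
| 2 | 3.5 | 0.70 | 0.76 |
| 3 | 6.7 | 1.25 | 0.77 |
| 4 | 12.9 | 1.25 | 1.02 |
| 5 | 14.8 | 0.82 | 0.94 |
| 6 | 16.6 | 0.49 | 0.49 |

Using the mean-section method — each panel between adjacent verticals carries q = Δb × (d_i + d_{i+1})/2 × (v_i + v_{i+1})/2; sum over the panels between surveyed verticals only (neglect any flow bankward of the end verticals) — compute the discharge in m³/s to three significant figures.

12.7 m³/s

Panel 1-2: Δb = 1.4 m, d̄ = (0.45+0.70)/2 = 0.575, v̄ = (0.73+0.76)/2 = 0.745 → q = 1.4×0.575×0.745 = 0.5997 m³/s
Panel 2-3: Δb = 3.2 m, d̄ = (0.70+1.25)/2 = 0.975, v̄ = (0.76+0.77)/2 = 0.765 → q = 3.2×0.975×0.765 = 2.387 m³/s
Panel 3-4: Δb = 6.2 m, d̄ = (1.25+1.25)/2 = 1.25, v̄ = (0.77+1.02)/2 = 0.895 → q = 6.2×1.25×0.895 = 6.936 m³/s
Panel 4-5: Δb = 1.9 m, d̄ = (1.25+0.82)/2 = 1.035, v̄ = (1.02+0.94)/2 = 0.98 → q = 1.9×1.035×0.98 = 1.927 m³/s
Panel 5-6: Δb = 1.8 m, d̄ = (0.82+0.49)/2 = 0.655, v̄ = (0.94+0.49)/2 = 0.715 → q = 1.8×0.655×0.715 = 0.8430 m³/s
Q = Σ q = 12.69 m³/s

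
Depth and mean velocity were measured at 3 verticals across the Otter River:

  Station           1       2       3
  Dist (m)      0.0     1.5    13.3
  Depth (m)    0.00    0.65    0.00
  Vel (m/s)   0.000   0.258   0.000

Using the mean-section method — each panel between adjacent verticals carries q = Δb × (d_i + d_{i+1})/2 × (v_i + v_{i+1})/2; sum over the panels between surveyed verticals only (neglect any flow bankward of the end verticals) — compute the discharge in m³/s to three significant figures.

Panel 1-2: Δb = 1.5 m, d̄ = (0.00+0.65)/2 = 0.325, v̄ = (0.000+0.258)/2 = 0.129 → q = 1.5×0.325×0.129 = 0.06289 m³/s
Panel 2-3: Δb = 11.8 m, d̄ = (0.65+0.00)/2 = 0.325, v̄ = (0.258+0.000)/2 = 0.129 → q = 11.8×0.325×0.129 = 0.4947 m³/s
Q = Σ q = 0.5576 m³/s

0.558 m³/s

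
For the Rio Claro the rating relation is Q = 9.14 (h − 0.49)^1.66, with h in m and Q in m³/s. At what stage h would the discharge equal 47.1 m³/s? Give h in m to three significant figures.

3.18 m

h − h₀ = (Q/C)^(1/b) = (47.1/9.14)^(1/1.66) = 2.685 m
h = 0.49 + 2.685 = 3.175 m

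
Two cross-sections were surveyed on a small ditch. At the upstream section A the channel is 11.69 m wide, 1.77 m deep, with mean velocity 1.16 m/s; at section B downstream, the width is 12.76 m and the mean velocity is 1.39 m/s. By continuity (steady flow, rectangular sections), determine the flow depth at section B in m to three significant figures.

Q = A₁V₁ = (11.69×1.77) × 1.16 = 24.00 m³/s
d₂ = Q/(b₂ V₂) = 24.00/(12.76×1.39) = 1.353 m

1.35 m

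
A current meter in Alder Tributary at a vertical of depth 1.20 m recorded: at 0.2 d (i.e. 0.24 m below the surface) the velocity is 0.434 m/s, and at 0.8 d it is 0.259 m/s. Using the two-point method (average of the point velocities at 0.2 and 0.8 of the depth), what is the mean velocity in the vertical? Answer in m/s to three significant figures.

v̄ = (0.434 + 0.259) / 2 = 0.3465 m/s

0.347 m/s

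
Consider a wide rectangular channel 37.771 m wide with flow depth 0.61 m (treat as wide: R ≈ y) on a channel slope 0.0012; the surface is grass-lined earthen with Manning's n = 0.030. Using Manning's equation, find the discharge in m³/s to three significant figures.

A = b·y = 37.771 × 0.61 = 23.04 m²
Wide channel: R ≈ y = 0.61 m
Q = (1/n)·A·R^(2/3)·S^(1/2) = (1/0.030) × 23.04 × 0.6100^(2/3) × 0.0012^(1/2) = 19.14 m³/s

19.1 m³/s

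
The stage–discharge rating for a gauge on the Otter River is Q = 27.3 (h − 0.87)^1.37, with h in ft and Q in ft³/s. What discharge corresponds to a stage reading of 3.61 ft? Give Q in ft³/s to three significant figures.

109 ft³/s

Q = 27.3 × (3.61 − 0.87)^1.37 = 27.3 × 2.74^1.37 = 108.6 ft³/s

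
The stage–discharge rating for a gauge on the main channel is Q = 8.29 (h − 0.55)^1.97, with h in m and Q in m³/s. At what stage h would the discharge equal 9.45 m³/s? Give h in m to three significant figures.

1.62 m

h − h₀ = (Q/C)^(1/b) = (9.45/8.29)^(1/1.97) = 1.069 m
h = 0.55 + 1.069 = 1.619 m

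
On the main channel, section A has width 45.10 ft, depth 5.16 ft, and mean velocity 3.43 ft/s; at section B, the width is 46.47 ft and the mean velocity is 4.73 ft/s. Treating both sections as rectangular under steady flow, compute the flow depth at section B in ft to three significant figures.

3.63 ft

Q = A₁V₁ = (45.10×5.16) × 3.43 = 798.2 ft³/s
d₂ = Q/(b₂ V₂) = 798.2/(46.47×4.73) = 3.632 ft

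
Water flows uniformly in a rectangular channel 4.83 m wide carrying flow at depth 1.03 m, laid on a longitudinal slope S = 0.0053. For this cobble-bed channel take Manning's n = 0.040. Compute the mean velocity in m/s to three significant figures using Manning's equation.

A = b·y = 4.83 × 1.03 = 4.975 m²
P = b + 2y = 4.83 + 2×1.03 = 6.890 m
R = A/P = 4.975/6.890 = 0.7220 m
Q = (1/n)·A·R^(2/3)·S^(1/2) = (1/0.040) × 4.975 × 0.7220^(2/3) × 0.0053^(1/2) = 7.287 m³/s
V = Q/A = 7.287/4.975 = 1.465 m/s

1.46 m/s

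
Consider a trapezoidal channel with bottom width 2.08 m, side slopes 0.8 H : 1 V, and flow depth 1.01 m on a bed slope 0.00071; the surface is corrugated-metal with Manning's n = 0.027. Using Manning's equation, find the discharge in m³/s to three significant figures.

A = (b + z·y)·y = (2.08 + 0.8×1.01)×1.01 = 2.917 m²
P = b + 2y√(1+z²) = 2.08 + 2×1.01×√(1+0.8²) = 4.667 m
R = A/P = 2.917/4.667 = 0.6250 m
Q = (1/n)·A·R^(2/3)·S^(1/2) = (1/0.027) × 2.917 × 0.6250^(2/3) × 0.00071^(1/2) = 2.104 m³/s

2.10 m³/s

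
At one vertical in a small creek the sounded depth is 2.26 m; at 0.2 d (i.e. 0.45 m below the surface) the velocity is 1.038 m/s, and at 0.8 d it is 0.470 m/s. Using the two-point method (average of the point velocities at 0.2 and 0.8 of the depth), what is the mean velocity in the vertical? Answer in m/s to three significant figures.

0.754 m/s

v̄ = (1.038 + 0.470) / 2 = 0.7540 m/s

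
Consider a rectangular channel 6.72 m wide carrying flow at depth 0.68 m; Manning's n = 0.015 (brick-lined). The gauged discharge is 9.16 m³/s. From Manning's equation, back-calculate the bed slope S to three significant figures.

A = b·y = 6.72 × 0.68 = 4.570 m²
P = b + 2y = 6.72 + 2×0.68 = 8.080 m
R = A/P = 4.570/8.080 = 0.5655 m
S = (Q·n / (1·A·R^(2/3)))² = (9.16×0.015 / (1×4.570×0.6839))² = 0.001933

0.00193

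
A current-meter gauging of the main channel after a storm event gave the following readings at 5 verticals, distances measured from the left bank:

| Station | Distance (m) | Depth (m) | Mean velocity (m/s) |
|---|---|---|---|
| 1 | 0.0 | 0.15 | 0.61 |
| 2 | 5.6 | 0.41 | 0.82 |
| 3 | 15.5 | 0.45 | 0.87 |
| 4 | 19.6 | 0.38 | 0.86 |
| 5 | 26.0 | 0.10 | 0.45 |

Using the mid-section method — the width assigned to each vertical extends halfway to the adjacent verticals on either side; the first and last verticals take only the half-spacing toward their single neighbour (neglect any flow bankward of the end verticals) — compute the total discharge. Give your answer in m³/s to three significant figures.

w_1 = (5.6 − 0.0)/2 = 2.8 m; q_1 = 0.61 × 0.15 × 2.8 = 0.2562 m³/s
w_2 = (15.5 − 0.0)/2 = 7.75 m; q_2 = 0.82 × 0.41 × 7.75 = 2.606 m³/s
w_3 = (19.6 − 5.6)/2 = 7 m; q_3 = 0.87 × 0.45 × 7 = 2.741 m³/s
w_4 = (26.0 − 15.5)/2 = 5.25 m; q_4 = 0.86 × 0.38 × 5.25 = 1.716 m³/s
w_5 = (26.0 − 19.6)/2 = 3.2 m; q_5 = 0.45 × 0.10 × 3.2 = 0.1440 m³/s
Q = Σ qᵢ = 7.462 m³/s

7.46 m³/s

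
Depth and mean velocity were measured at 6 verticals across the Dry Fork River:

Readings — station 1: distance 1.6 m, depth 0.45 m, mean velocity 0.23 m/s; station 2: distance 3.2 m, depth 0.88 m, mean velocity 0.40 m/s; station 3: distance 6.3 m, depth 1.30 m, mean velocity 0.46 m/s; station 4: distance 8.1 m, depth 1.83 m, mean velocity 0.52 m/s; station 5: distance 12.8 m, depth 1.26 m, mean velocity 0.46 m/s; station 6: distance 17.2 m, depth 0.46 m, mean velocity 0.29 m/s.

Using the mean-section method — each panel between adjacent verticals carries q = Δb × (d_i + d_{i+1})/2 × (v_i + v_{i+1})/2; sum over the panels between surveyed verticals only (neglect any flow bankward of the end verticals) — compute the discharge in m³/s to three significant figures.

Panel 1-2: Δb = 1.6 m, d̄ = (0.45+0.88)/2 = 0.665, v̄ = (0.23+0.40)/2 = 0.315 → q = 1.6×0.665×0.315 = 0.3352 m³/s
Panel 2-3: Δb = 3.1 m, d̄ = (0.88+1.30)/2 = 1.09, v̄ = (0.40+0.46)/2 = 0.43 → q = 3.1×1.09×0.43 = 1.453 m³/s
Panel 3-4: Δb = 1.8 m, d̄ = (1.30+1.83)/2 = 1.565, v̄ = (0.46+0.52)/2 = 0.49 → q = 1.8×1.565×0.49 = 1.380 m³/s
Panel 4-5: Δb = 4.7 m, d̄ = (1.83+1.26)/2 = 1.545, v̄ = (0.52+0.46)/2 = 0.49 → q = 4.7×1.545×0.49 = 3.558 m³/s
Panel 5-6: Δb = 4.4 m, d̄ = (1.26+0.46)/2 = 0.86, v̄ = (0.46+0.29)/2 = 0.375 → q = 4.4×0.86×0.375 = 1.419 m³/s
Q = Σ q = 8.146 m³/s

8.15 m³/s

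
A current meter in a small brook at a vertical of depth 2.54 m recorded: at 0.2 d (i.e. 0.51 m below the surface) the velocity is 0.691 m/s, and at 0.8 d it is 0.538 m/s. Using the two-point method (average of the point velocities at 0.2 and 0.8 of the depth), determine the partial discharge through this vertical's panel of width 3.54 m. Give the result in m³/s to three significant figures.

5.53 m³/s

v̄ = (0.691 + 0.538) / 2 = 0.6145 m/s
q = v̄ × d × w = 0.6145 × 2.54 × 3.54 = 5.525 m³/s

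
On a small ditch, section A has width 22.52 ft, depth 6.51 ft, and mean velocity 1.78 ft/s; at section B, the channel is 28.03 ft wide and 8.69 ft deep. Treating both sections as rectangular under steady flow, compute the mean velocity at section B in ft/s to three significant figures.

1.07 ft/s

Q = A₁V₁ = (22.52×6.51) × 1.78 = 261.0 ft³/s
A₂ = 28.03 × 8.69 = 243.6 ft²
V₂ = Q/A₂ = 261.0/243.6 = 1.071 ft/s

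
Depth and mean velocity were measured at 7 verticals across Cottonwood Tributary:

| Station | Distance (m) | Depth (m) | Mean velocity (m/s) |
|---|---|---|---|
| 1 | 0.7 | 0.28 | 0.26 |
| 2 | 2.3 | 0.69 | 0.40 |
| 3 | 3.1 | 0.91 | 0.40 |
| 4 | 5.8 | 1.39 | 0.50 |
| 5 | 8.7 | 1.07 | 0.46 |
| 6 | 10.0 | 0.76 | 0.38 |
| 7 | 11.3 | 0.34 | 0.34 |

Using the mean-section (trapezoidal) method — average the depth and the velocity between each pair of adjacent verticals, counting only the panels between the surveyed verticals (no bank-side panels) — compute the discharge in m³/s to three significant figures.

4.38 m³/s

Panel 1-2: Δb = 1.6 m, d̄ = (0.28+0.69)/2 = 0.485, v̄ = (0.26+0.40)/2 = 0.33 → q = 1.6×0.485×0.33 = 0.2561 m³/s
Panel 2-3: Δb = 0.8 m, d̄ = (0.69+0.91)/2 = 0.8, v̄ = (0.40+0.40)/2 = 0.4 → q = 0.8×0.8×0.4 = 0.2560 m³/s
Panel 3-4: Δb = 2.7 m, d̄ = (0.91+1.39)/2 = 1.15, v̄ = (0.40+0.50)/2 = 0.45 → q = 2.7×1.15×0.45 = 1.397 m³/s
Panel 4-5: Δb = 2.9 m, d̄ = (1.39+1.07)/2 = 1.23, v̄ = (0.50+0.46)/2 = 0.48 → q = 2.9×1.23×0.48 = 1.712 m³/s
Panel 5-6: Δb = 1.3 m, d̄ = (1.07+0.76)/2 = 0.915, v̄ = (0.46+0.38)/2 = 0.42 → q = 1.3×0.915×0.42 = 0.4996 m³/s
Panel 6-7: Δb = 1.3 m, d̄ = (0.76+0.34)/2 = 0.55, v̄ = (0.38+0.34)/2 = 0.36 → q = 1.3×0.55×0.36 = 0.2574 m³/s
Q = Σ q = 4.378 m³/s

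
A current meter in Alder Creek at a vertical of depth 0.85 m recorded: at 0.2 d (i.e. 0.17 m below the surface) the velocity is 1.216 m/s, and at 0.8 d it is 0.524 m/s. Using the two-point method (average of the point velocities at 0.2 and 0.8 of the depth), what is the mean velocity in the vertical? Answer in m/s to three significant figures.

v̄ = (1.216 + 0.524) / 2 = 0.8700 m/s

0.870 m/s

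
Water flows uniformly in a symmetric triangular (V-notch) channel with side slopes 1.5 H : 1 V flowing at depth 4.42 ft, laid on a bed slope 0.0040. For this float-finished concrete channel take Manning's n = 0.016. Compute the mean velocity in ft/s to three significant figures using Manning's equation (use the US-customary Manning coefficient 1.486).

8.82 ft/s

A = z·y² = 1.5×4.42² = 29.30 ft²
P = 2y√(1+z²) = 2×4.42×√(1+1.5²) = 15.94 ft
R = A/P = 29.30/15.94 = 1.839 ft
Q = (1.486/n)·A·R^(2/3)·S^(1/2) = (1.486/0.016) × 29.30 × 1.839^(2/3) × 0.0040^(1/2) = 258.4 ft³/s
V = Q/A = 258.4/29.30 = 8.816 ft/s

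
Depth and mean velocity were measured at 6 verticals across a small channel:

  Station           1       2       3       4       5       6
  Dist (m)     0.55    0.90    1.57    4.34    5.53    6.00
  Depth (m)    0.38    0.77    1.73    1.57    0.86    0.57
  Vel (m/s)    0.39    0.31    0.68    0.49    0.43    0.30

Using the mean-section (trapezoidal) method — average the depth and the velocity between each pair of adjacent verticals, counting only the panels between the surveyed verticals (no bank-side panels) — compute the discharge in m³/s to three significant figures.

Panel 1-2: Δb = 0.35 m, d̄ = (0.38+0.77)/2 = 0.575, v̄ = (0.39+0.31)/2 = 0.35 → q = 0.35×0.575×0.35 = 0.07044 m³/s
Panel 2-3: Δb = 0.67 m, d̄ = (0.77+1.73)/2 = 1.25, v̄ = (0.31+0.68)/2 = 0.495 → q = 0.67×1.25×0.495 = 0.4146 m³/s
Panel 3-4: Δb = 2.77 m, d̄ = (1.73+1.57)/2 = 1.65, v̄ = (0.68+0.49)/2 = 0.585 → q = 2.77×1.65×0.585 = 2.674 m³/s
Panel 4-5: Δb = 1.19 m, d̄ = (1.57+0.86)/2 = 1.215, v̄ = (0.49+0.43)/2 = 0.46 → q = 1.19×1.215×0.46 = 0.6651 m³/s
Panel 5-6: Δb = 0.47 m, d̄ = (0.86+0.57)/2 = 0.715, v̄ = (0.43+0.30)/2 = 0.365 → q = 0.47×0.715×0.365 = 0.1227 m³/s
Q = Σ q = 3.946 m³/s

3.95 m³/s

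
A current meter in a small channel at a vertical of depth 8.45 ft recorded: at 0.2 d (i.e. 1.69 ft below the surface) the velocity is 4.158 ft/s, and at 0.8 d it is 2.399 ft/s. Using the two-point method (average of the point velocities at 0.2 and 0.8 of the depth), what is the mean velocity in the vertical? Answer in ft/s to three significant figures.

v̄ = (4.158 + 2.399) / 2 = 3.279 ft/s

3.28 ft/s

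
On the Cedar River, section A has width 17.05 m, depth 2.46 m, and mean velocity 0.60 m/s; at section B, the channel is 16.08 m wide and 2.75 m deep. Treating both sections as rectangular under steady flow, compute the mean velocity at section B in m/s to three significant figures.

Q = A₁V₁ = (17.05×2.46) × 0.60 = 25.17 m³/s
A₂ = 16.08 × 2.75 = 44.22 m²
V₂ = Q/A₂ = 25.17/44.22 = 0.5691 m/s

0.569 m/s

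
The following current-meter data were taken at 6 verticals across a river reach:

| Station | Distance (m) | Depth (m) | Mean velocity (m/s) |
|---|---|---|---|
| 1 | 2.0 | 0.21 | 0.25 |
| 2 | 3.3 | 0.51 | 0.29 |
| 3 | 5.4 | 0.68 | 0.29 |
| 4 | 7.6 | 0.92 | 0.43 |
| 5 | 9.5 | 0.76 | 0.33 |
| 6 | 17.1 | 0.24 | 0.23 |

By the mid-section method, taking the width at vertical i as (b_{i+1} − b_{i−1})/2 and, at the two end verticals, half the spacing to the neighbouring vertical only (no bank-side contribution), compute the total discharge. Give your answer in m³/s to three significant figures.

2.92 m³/s

w_1 = (3.3 − 2.0)/2 = 0.65 m; q_1 = 0.25 × 0.21 × 0.65 = 0.03413 m³/s
w_2 = (5.4 − 2.0)/2 = 1.7 m; q_2 = 0.29 × 0.51 × 1.7 = 0.2514 m³/s
w_3 = (7.6 − 3.3)/2 = 2.15 m; q_3 = 0.29 × 0.68 × 2.15 = 0.4240 m³/s
w_4 = (9.5 − 5.4)/2 = 2.05 m; q_4 = 0.43 × 0.92 × 2.05 = 0.8110 m³/s
w_5 = (17.1 − 7.6)/2 = 4.75 m; q_5 = 0.33 × 0.76 × 4.75 = 1.191 m³/s
w_6 = (17.1 − 9.5)/2 = 3.8 m; q_6 = 0.23 × 0.24 × 3.8 = 0.2098 m³/s
Q = Σ qᵢ = 2.922 m³/s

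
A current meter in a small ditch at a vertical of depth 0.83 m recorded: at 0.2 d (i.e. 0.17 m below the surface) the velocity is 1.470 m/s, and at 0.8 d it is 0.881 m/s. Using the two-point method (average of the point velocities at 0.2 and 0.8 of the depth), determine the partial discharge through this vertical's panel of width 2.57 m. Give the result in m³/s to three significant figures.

v̄ = (1.470 + 0.881) / 2 = 1.176 m/s
q = v̄ × d × w = 1.176 × 0.83 × 2.57 = 2.507 m³/s

2.51 m³/s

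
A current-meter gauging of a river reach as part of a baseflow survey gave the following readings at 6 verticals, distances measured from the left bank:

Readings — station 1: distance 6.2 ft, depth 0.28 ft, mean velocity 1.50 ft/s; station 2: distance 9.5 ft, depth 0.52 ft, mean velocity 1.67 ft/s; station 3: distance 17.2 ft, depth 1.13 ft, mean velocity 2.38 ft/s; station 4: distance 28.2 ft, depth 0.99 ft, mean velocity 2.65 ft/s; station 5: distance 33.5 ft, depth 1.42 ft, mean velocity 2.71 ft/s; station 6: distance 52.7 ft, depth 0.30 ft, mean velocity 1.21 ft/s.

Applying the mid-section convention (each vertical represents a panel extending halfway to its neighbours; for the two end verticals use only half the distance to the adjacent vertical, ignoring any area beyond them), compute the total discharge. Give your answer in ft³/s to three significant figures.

103 ft³/s

w_1 = (9.5 − 6.2)/2 = 1.65 ft; q_1 = 1.50 × 0.28 × 1.65 = 0.6930 ft³/s
w_2 = (17.2 − 6.2)/2 = 5.5 ft; q_2 = 1.67 × 0.52 × 5.5 = 4.776 ft³/s
w_3 = (28.2 − 9.5)/2 = 9.35 ft; q_3 = 2.38 × 1.13 × 9.35 = 25.15 ft³/s
w_4 = (33.5 − 17.2)/2 = 8.15 ft; q_4 = 2.65 × 0.99 × 8.15 = 21.38 ft³/s
w_5 = (52.7 − 28.2)/2 = 12.25 ft; q_5 = 2.71 × 1.42 × 12.25 = 47.14 ft³/s
w_6 = (52.7 − 33.5)/2 = 9.6 ft; q_6 = 1.21 × 0.30 × 9.6 = 3.485 ft³/s
Q = Σ qᵢ = 102.6 ft³/s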